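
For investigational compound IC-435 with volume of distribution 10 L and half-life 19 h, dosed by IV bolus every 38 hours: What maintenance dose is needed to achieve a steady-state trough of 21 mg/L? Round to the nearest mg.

τ/t½ = 38/19 ≈ 2, so f = (1/2)^(38/19) ≈ 0.250000.
Cmin,ss = (D/Vd)·f/(1−f), so D = Cmin,ss·Vd·(1−f)/f.
D = 21 × 10 × (1−f)/f ≈ 21 × 10 × 3.00000 ≈ 630.00 mg.

630 mg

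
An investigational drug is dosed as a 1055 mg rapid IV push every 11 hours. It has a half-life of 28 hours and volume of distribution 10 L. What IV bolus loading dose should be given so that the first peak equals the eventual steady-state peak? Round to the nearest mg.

f = (1/2)^(11/28) ≈ 0.761620; accumulation ratio R = 1/(1−f) ≈ 4.19498.
Loading dose to hit Cmax,ss on first dose: D_load = D_maint·R ≈ 1055 × 4.19498 ≈ 4425.70 mg.

4426 mg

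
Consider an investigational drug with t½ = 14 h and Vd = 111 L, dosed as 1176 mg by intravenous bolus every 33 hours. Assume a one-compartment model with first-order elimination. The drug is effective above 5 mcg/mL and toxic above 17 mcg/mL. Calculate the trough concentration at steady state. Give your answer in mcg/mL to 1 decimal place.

τ/t½ = 33/14 ≈ 2.3571, so fraction remaining f = (1/2)^(33/14) ≈ 0.1952.
Single-dose peak C₀ = D/Vd = 1176/111 ≈ 10.595 mcg/mL.
Steady-state trough Cmin,ss = C₀·f/(1−f) ≈ 10.595 × 0.1952/0.8048 ≈ 2.570 mcg/mL.
Trough 2.6 mcg/mL vs MEC 5 mcg/mL: subtherapeutic.

2.6 mcg/mL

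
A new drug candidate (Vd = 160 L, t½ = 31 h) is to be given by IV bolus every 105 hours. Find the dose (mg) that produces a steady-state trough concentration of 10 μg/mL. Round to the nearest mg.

15139 mg

τ/t½ = 105/31 ≈ 3.3871, so f = (1/2)^(105/31) ≈ 0.095583.
Cmin,ss = (D/Vd)·f/(1−f), so D = Cmin,ss·Vd·(1−f)/f.
D = 10 × 160 × (1−f)/f ≈ 10 × 160 × 9.46211 ≈ 15139.38 mg.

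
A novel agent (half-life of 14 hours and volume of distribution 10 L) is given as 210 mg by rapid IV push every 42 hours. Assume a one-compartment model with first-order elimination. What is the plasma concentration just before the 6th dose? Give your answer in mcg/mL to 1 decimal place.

f = (1/2)^(τ/t½) = (1/2)^(42/14) ≈ 0.1250.
C₀ = D/Vd = 210/10 ≈ 21.000 mcg/mL.
Before the 6th dose, 5 doses have been given. Superposition: Cmin = C₀·(f + f² + … + f^5).
≈ 21.000 × (0.1250 + 0.0156 + 0.0020 + 0.0002 + 0.0000) ≈ 21.000 × 0.1428 ≈ 2.999 mcg/mL.

3.0 mcg/mL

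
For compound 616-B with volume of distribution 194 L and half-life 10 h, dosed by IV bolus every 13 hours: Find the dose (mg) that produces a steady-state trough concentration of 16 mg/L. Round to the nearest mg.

4539 mg

τ/t½ = 13/10 ≈ 1.3, so f = (1/2)^(13/10) ≈ 0.406126.
Cmin,ss = (D/Vd)·f/(1−f), so D = Cmin,ss·Vd·(1−f)/f.
D = 16 × 194 × (1−f)/f ≈ 16 × 194 × 1.46229 ≈ 4538.95 mg.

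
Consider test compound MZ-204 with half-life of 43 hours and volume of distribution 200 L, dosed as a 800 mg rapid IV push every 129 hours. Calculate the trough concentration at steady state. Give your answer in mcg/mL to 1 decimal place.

The dosing interval is 3 half-lives, so f = 2^(−3) = 0.125.
Accumulation ratio R = 1/(1 − f) = 1/0.875 = 8/7.
Single-dose peak C₀ = D/Vd = 800/200 = 4 mcg/mL.
Steady-state peak Cmax,ss = C₀·R = 4 × 8/7 ≈ 4.571 mcg/mL.
Steady-state trough Cmin,ss = Cmax,ss·f ≈ 4.571 × 0.125 ≈ 0.571 mcg/mL.

0.6 mcg/mL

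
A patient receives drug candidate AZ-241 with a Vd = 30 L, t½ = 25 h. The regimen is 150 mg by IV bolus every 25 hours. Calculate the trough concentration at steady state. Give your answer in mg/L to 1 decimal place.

5.0 mg/L

The dosing interval is 1 half-life, so f = 2^(−1) = 0.5.
At steady state, R = 1/(1 − 0.5) = 2/1.
Single-dose peak C₀ = D/Vd = 150/30 = 5 mg/L.
Steady-state peak Cmax,ss = C₀·R = 5 × 2/1 ≈ 10.000 mg/L.
Steady-state trough Cmin,ss = Cmax,ss·f ≈ 10.000 × 0.5 ≈ 5.000 mg/L.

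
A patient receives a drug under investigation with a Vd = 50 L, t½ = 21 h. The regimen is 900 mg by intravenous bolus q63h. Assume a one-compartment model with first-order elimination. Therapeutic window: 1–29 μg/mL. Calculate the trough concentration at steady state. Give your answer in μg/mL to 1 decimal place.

2.6 μg/mL

τ = 63 h = 3 half-lives, so f = (1/2)^3 = 0.125.
At steady state, R = 1/(1 − 0.125) = 8/7.
Single-dose peak C₀ = D/Vd = 900/50 = 18 μg/mL.
Steady-state peak Cmax,ss = C₀·R = 18 × 8/7 ≈ 20.571 μg/mL.
Steady-state trough Cmin,ss = Cmax,ss·f ≈ 20.571 × 0.125 ≈ 2.571 μg/mL.
Trough 2.6 μg/mL vs MEC 1 μg/mL: adequate.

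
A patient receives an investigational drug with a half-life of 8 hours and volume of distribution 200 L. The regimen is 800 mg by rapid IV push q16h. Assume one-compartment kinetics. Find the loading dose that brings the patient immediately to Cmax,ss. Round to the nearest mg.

1067 mg

f = (1/2)^(16/8) ≈ 0.250000; accumulation ratio R = 1/(1−f) ≈ 1.33333.
Loading dose to hit Cmax,ss on first dose: D_load = D_maint·R ≈ 800 × 1.33333 ≈ 1066.66 mg.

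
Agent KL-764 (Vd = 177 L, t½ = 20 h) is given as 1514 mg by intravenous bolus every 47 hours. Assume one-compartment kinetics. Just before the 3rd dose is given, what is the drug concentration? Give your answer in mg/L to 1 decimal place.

2.0 mg/L

f = (1/2)^(τ/t½) = (1/2)^(47/20) ≈ 0.1961.
C₀ = D/Vd = 1514/177 ≈ 8.554 mg/L.
Before the 3rd dose, 2 doses have been given. Superposition: Cmin = C₀·(f + f²).
≈ 8.554 × (0.1961 + 0.0385) ≈ 8.554 × 0.2346 ≈ 2.007 mg/L.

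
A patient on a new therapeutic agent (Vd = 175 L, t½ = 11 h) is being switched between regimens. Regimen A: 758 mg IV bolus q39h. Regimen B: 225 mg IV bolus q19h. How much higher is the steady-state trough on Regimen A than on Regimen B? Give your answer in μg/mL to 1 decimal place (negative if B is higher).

Regimen A: f = (1/2)^(39/11) ≈ 0.0856; Cmin,ss = (758/175)·f/(1−f) ≈ 0.405 μg/mL.
Regimen B: f = (1/2)^(19/11) ≈ 0.3020; Cmin,ss = (225/175)·f/(1−f) ≈ 0.556 μg/mL.
Difference ≈ 0.405 − 0.556 ≈ -0.151 μg/mL.

-0.2 μg/mL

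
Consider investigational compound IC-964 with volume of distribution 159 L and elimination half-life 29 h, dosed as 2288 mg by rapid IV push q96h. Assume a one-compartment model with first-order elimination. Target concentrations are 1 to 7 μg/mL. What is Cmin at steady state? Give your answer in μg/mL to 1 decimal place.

τ/t½ = 96/29 ≈ 3.3103, so fraction remaining f = (1/2)^(96/29) ≈ 0.1008.
Single-dose peak C₀ = D/Vd = 2288/159 ≈ 14.390 μg/mL.
Steady-state trough Cmin,ss = C₀·f/(1−f) ≈ 14.390 × 0.1008/0.8992 ≈ 1.613 μg/mL.
Trough 1.6 μg/mL vs MEC 1 μg/mL: adequate.

1.6 μg/mL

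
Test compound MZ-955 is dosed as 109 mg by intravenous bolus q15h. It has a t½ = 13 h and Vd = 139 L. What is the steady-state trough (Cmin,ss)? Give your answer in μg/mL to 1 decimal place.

Over one 15-h interval, 15/13 ≈ 1.1538 half-lives elapse, leaving f ≈ 0.4494 of each dose.
Single-dose peak C₀ = D/Vd = 109/139 ≈ 0.784 μg/mL.
Steady-state trough Cmin,ss = C₀·f/(1−f) ≈ 0.784 × 0.4494/0.5506 ≈ 0.640 μg/mL.

0.6 μg/mL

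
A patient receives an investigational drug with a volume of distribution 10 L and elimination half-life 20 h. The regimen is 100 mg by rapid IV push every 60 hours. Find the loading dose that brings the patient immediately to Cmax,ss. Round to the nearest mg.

f = (1/2)^(60/20) ≈ 0.125000; accumulation ratio R = 1/(1−f) ≈ 1.14286.
Loading dose to hit Cmax,ss on first dose: D_load = D_maint·R ≈ 100 × 1.14286 ≈ 114.29 mg.

114 mg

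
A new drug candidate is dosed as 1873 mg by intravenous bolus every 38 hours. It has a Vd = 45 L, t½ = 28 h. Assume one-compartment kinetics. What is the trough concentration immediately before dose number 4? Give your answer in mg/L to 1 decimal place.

25.1 mg/L

f = (1/2)^(τ/t½) = (1/2)^(38/28) ≈ 0.3904.
C₀ = D/Vd = 1873/45 ≈ 41.622 mg/L.
Before the 4th dose, 3 doses have been given. Superposition: Cmin = C₀·(f + f² + … + f^3).
≈ 41.622 × (0.3904 + 0.1524 + 0.0595) ≈ 41.622 × 0.6023 ≈ 25.069 mg/L.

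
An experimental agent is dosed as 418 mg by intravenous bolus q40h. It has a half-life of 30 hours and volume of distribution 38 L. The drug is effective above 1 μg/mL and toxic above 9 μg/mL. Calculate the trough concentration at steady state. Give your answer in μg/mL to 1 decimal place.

7.2 μg/mL

τ/t½ = 40/30 ≈ 1.3333, so fraction remaining f = (1/2)^(40/30) ≈ 0.3969.
Accumulation ratio R = 1/(1 − f) ≈ 1/0.6031 ≈ 1.6581.
Each bolus raises the concentration by D/Vd = 418/38 ≈ 11.000 μg/mL.
Steady-state peak Cmax,ss = C₀·R ≈ 11.000 × 1.6581 ≈ 18.239 μg/mL.
One interval later, Cmin,ss = Cmax,ss·e^(−kτ) ≈ 18.239 × 0.3969 ≈ 7.239 μg/mL.
Trough 7.2 μg/mL vs MEC 1 μg/mL: adequate.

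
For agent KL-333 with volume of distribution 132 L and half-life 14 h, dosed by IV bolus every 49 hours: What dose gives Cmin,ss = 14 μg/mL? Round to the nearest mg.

τ/t½ = 49/14 ≈ 3.5, so f = (1/2)^(49/14) ≈ 0.088388.
Cmin,ss = (D/Vd)·f/(1−f), so D = Cmin,ss·Vd·(1−f)/f.
D = 14 × 132 × (1−f)/f ≈ 14 × 132 × 10.31375 ≈ 19059.81 mg.

19060 mg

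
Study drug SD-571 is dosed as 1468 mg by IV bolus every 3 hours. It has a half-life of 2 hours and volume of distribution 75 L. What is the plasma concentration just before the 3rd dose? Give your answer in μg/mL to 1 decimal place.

f = (1/2)^(τ/t½) = (1/2)^(3/2) ≈ 0.3536.
C₀ = D/Vd = 1468/75 ≈ 19.573 μg/mL.
Before the 3rd dose, 2 doses have been given. Superposition: Cmin = C₀·(f + f²).
≈ 19.573 × (0.3536 + 0.1250) ≈ 19.573 × 0.4786 ≈ 9.368 μg/mL.

9.4 μg/mL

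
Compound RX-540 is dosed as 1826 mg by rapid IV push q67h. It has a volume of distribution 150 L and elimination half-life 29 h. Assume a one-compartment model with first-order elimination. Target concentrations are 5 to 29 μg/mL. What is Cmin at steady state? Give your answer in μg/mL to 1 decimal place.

Over one 67-h interval, 67/29 ≈ 2.3103 half-lives elapse, leaving f ≈ 0.2016 of each dose.
Accumulation ratio R = 1/(1 − f) ≈ 1/0.7984 ≈ 1.2525.
Single-dose peak C₀ = D/Vd = 1826/150 ≈ 12.173 μg/mL.
Steady-state peak Cmax,ss = C₀·R ≈ 12.173 × 1.2525 ≈ 15.247 μg/mL.
One interval later, Cmin,ss = Cmax,ss·e^(−kτ) ≈ 15.247 × 0.2016 ≈ 3.074 μg/mL.
Trough 3.1 μg/mL vs MEC 5 μg/mL: subtherapeutic.

3.1 μg/mL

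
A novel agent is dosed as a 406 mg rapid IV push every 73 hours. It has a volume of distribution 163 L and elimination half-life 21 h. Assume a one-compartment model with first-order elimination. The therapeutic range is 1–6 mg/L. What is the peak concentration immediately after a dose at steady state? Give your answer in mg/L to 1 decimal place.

Over one 73-h interval, 73/21 ≈ 3.4762 half-lives elapse, leaving f ≈ 0.0899 of each dose.
At steady state, accumulation factor R = 1/(1 − e^(−kτ)) ≈ 1.0988.
Each bolus raises the concentration by D/Vd = 406/163 ≈ 2.491 mg/L.
Steady-state peak Cmax,ss = C₀·R ≈ 2.491 × 1.0988 ≈ 2.737 mg/L.
Peak 2.7 mg/L vs MTC 6 mg/L: below toxic threshold.

2.7 mg/L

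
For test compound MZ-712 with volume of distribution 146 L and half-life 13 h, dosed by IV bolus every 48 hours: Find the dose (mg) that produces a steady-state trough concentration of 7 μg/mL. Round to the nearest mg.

12189 mg

τ/t½ = 48/13 ≈ 3.6923, so f = (1/2)^(48/13) ≈ 0.077358.
Cmin,ss = (D/Vd)·f/(1−f), so D = Cmin,ss·Vd·(1−f)/f.
D = 7 × 146 × (1−f)/f ≈ 7 × 146 × 11.92691 ≈ 12189.30 mg.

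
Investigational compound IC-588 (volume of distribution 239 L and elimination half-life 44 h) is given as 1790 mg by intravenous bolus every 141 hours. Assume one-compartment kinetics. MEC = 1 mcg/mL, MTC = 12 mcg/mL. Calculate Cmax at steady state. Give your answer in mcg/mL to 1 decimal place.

Over one 141-h interval, 141/44 ≈ 3.2045 half-lives elapse, leaving f ≈ 0.1085 of each dose.
Accumulation ratio R = 1/(1 − f) ≈ 1/0.8915 ≈ 1.1217.
Each bolus raises the concentration by D/Vd = 1790/239 ≈ 7.490 mcg/mL.
Steady-state peak Cmax,ss = C₀·R ≈ 7.490 × 1.1217 ≈ 8.402 mcg/mL.
Peak 8.4 mcg/mL vs MTC 12 mcg/mL: below toxic threshold.

8.4 mcg/mL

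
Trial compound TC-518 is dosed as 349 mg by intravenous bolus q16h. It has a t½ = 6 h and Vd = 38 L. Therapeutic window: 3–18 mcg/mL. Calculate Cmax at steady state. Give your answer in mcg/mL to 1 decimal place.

10.9 mcg/mL

τ/t½ = 16/6 ≈ 2.6667, so fraction remaining f = (1/2)^(16/6) ≈ 0.1575.
At steady state, accumulation factor R = 1/(1 − e^(−kτ)) ≈ 1.1869.
Single-dose peak C₀ = D/Vd = 349/38 ≈ 9.184 mcg/mL.
Steady-state peak Cmax,ss = C₀·R ≈ 9.184 × 1.1869 ≈ 10.900 mcg/mL.
Peak 10.9 mcg/mL vs MTC 18 mcg/mL: below toxic threshold.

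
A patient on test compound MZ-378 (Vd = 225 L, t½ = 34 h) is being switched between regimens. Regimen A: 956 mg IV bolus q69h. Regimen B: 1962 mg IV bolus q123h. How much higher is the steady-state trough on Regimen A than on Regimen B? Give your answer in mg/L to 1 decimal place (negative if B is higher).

Regimen A: f = (1/2)^(69/34) ≈ 0.2450; Cmin,ss = (956/225)·f/(1−f) ≈ 1.379 mg/L.
Regimen B: f = (1/2)^(123/34) ≈ 0.0815; Cmin,ss = (1962/225)·f/(1−f) ≈ 0.774 mg/L.
Difference ≈ 1.379 − 0.774 ≈ 0.605 mg/L.

0.6 mg/L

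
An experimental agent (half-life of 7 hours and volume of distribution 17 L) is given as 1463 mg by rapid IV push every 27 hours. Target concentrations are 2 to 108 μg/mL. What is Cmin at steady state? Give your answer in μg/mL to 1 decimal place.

Over one 27-h interval, 27/7 ≈ 3.8571 half-lives elapse, leaving f ≈ 0.0690 of each dose.
At steady state, accumulation factor R = 1/(1 − e^(−kτ)) ≈ 1.0741.
Each bolus raises the concentration by D/Vd = 1463/17 ≈ 86.059 μg/mL.
Steady-state peak Cmax,ss = C₀·R ≈ 86.059 × 1.0741 ≈ 92.436 μg/mL.
Steady-state trough Cmin,ss = Cmax,ss·f ≈ 92.436 × 0.0690 ≈ 6.378 μg/mL.
Trough 6.4 μg/mL vs MEC 2 μg/mL: adequate.

6.4 μg/mL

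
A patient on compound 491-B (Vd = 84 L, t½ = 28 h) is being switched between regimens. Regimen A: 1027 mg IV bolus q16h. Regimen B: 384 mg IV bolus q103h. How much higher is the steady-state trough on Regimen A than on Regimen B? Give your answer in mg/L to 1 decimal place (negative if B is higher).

24.8 mg/L

Regimen A: f = (1/2)^(16/28) ≈ 0.6730; Cmin,ss = (1027/84)·f/(1−f) ≈ 25.163 mg/L.
Regimen B: f = (1/2)^(103/28) ≈ 0.0781; Cmin,ss = (384/84)·f/(1−f) ≈ 0.387 mg/L.
Difference ≈ 25.163 − 0.387 ≈ 24.776 mg/L.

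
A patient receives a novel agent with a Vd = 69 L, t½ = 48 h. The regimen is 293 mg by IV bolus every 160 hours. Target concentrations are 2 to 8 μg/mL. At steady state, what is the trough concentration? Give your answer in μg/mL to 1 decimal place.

k = ln2/t½ = ln2/48 ≈ 0.014441 h⁻¹; fraction remaining f = e^(−kτ) = e^(−0.014441×160) ≈ 0.0992.
Single-dose peak C₀ = D/Vd = 293/69 ≈ 4.246 μg/mL.
Steady-state trough Cmin,ss = C₀·f/(1−f) ≈ 4.246 × 0.0992/0.9008 ≈ 0.468 μg/mL.
Trough 0.5 μg/mL vs MEC 2 μg/mL: subtherapeutic.

0.5 μg/mL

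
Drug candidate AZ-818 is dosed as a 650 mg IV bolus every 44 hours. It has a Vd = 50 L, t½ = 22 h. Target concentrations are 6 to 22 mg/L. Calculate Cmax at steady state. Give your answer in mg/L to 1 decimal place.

τ = 44 h = 2 half-lives, so f = (1/2)^2 = 0.25.
Accumulation ratio R = 1/(1 − f) = 1/0.75 = 4/3.
Single-dose peak C₀ = D/Vd = 650/50 = 13 mg/L.
Steady-state peak Cmax,ss = C₀·R = 13 × 4/3 ≈ 17.333 mg/L.
Peak 17.3 mg/L vs MTC 22 mg/L: below toxic threshold.

17.3 mg/L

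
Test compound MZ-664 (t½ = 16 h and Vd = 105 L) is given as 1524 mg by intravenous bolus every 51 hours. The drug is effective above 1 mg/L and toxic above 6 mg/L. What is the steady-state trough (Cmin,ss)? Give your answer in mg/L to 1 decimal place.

Over one 51-h interval, 51/16 ≈ 3.1875 half-lives elapse, leaving f ≈ 0.1098 of each dose.
At steady state, accumulation factor R = 1/(1 − e^(−kτ)) ≈ 1.1233.
Single-dose peak C₀ = D/Vd = 1524/105 ≈ 14.514 mg/L.
Steady-state peak Cmax,ss = C₀·R ≈ 14.514 × 1.1233 ≈ 16.304 mg/L.
One interval later, Cmin,ss = Cmax,ss·e^(−kτ) ≈ 16.304 × 0.1098 ≈ 1.790 mg/L.
Trough 1.8 mg/L vs MEC 1 mg/L: adequate.

1.8 mg/L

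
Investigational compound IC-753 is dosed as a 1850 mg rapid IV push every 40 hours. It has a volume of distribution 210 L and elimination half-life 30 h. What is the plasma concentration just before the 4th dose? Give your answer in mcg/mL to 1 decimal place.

5.4 mcg/mL

f = (1/2)^(τ/t½) = (1/2)^(40/30) ≈ 0.3969.
C₀ = D/Vd = 1850/210 ≈ 8.810 mcg/mL.
Before the 4th dose, 3 doses have been given. Superposition: Cmin = C₀·(f + f² + … + f^3).
≈ 8.810 × (0.3969 + 0.1575 + 0.0625) ≈ 8.810 × 0.6169 ≈ 5.435 mcg/mL.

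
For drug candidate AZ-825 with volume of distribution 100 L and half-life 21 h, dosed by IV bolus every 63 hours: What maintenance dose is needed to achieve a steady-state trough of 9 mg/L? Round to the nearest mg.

τ/t½ = 63/21 ≈ 3, so f = (1/2)^(63/21) ≈ 0.125000.
Cmin,ss = (D/Vd)·f/(1−f), so D = Cmin,ss·Vd·(1−f)/f.
D = 9 × 100 × (1−f)/f ≈ 9 × 100 × 7.00000 ≈ 6300.00 mg.

6300 mg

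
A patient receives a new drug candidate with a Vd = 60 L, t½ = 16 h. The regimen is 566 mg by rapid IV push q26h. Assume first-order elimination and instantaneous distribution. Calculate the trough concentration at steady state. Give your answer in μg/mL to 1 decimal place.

τ/t½ = 26/16 ≈ 1.625, so fraction remaining f = (1/2)^(26/16) ≈ 0.3242.
Each bolus raises the concentration by D/Vd = 566/60 ≈ 9.433 μg/mL.
Steady-state trough Cmin,ss = C₀·f/(1−f) ≈ 9.433 × 0.3242/0.6758 ≈ 4.525 μg/mL.

4.5 μg/mL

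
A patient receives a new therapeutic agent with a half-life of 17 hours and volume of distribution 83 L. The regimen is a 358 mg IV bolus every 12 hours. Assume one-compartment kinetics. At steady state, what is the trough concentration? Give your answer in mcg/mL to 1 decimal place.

6.8 mcg/mL

k = ln2/t½ = ln2/17 ≈ 0.040773 h⁻¹; fraction remaining f = e^(−kτ) = e^(−0.040773×12) ≈ 0.6131.
Single-dose peak C₀ = D/Vd = 358/83 ≈ 4.313 mcg/mL.
Steady-state trough Cmin,ss = C₀·f/(1−f) ≈ 4.313 × 0.6131/0.3869 ≈ 6.835 mcg/mL.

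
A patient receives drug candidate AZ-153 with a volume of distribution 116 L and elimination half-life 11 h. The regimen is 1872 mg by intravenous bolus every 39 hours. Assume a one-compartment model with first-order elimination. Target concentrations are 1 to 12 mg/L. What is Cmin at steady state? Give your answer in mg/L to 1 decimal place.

1.5 mg/L

k = ln2/t½ = ln2/11 ≈ 0.063013 h⁻¹; fraction remaining f = e^(−kτ) = e^(−0.063013×39) ≈ 0.0856.
Single-dose peak C₀ = D/Vd = 1872/116 ≈ 16.138 mg/L.
Steady-state trough Cmin,ss = C₀·f/(1−f) ≈ 16.138 × 0.0856/0.9144 ≈ 1.511 mg/L.
Trough 1.5 mg/L vs MEC 1 mg/L: adequate.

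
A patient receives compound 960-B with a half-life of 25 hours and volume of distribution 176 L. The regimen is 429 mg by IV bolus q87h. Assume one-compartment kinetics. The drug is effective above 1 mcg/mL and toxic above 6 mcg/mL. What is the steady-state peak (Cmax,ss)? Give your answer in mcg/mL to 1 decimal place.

Over one 87-h interval, 87/25 ≈ 3.48 half-lives elapse, leaving f ≈ 0.0896 of each dose.
Accumulation ratio R = 1/(1 − f) ≈ 1/0.9104 ≈ 1.0984.
Single-dose peak C₀ = D/Vd = 429/176 ≈ 2.438 mcg/mL.
Cmax,ss = C₀/(1 − f) ≈ 2.438/0.9104 ≈ 2.678 mcg/mL.
Peak 2.7 mcg/mL vs MTC 6 mcg/mL: below toxic threshold.

2.7 mcg/mL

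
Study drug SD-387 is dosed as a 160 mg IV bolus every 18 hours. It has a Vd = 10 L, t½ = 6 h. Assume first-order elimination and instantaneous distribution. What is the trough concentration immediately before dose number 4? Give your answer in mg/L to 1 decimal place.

2.3 mg/L

f = (1/2)^(τ/t½) = (1/2)^(18/6) ≈ 0.1250.
C₀ = D/Vd = 160/10 ≈ 16.000 mg/L.
Before the 4th dose, 3 doses have been given. Superposition: Cmin = C₀·(f + f² + … + f^3).
≈ 16.000 × (0.1250 + 0.0156 + 0.0020) ≈ 16.000 × 0.1426 ≈ 2.282 mg/L.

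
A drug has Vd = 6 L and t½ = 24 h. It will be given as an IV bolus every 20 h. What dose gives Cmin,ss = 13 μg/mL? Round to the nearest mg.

τ/t½ = 20/24 ≈ 0.83333, so f = (1/2)^(20/24) ≈ 0.561231.
Cmin,ss = (D/Vd)·f/(1−f), so D = Cmin,ss·Vd·(1−f)/f.
D = 13 × 6 × (1−f)/f ≈ 13 × 6 × 0.78180 ≈ 60.98 mg.

61 mg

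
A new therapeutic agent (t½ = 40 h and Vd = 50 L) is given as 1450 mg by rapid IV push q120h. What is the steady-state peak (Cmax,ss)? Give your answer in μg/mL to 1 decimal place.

The dosing interval is 3 half-lives, so f = 2^(−3) = 0.125.
Accumulation ratio R = 1/(1 − f) = 1/0.875 = 8/7.
Single-dose peak C₀ = D/Vd = 1450/50 = 29 μg/mL.
Steady-state peak Cmax,ss = C₀·R = 29 × 8/7 ≈ 33.143 μg/mL.

33.1 μg/mL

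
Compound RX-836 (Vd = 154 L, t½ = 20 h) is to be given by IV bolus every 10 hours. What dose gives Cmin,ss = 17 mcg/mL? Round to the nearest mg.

1084 mg

τ/t½ = 10/20 ≈ 0.5, so f = (1/2)^(10/20) ≈ 0.707107.
Cmin,ss = (D/Vd)·f/(1−f), so D = Cmin,ss·Vd·(1−f)/f.
D = 17 × 154 × (1−f)/f ≈ 17 × 154 × 0.41421 ≈ 1084.40 mg.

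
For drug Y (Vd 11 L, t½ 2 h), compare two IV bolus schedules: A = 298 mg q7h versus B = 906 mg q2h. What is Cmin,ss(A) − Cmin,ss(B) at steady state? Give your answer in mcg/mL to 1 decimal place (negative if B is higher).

-79.7 mcg/mL

Regimen A: f = (1/2)^(7/2) ≈ 0.0884; Cmin,ss = (298/11)·f/(1−f) ≈ 2.627 mcg/mL.
Regimen B: f = (1/2)^(2/2) ≈ 0.5000; Cmin,ss = (906/11)·f/(1−f) ≈ 82.364 mcg/mL.
Difference ≈ 2.627 − 82.364 ≈ -79.737 mcg/mL.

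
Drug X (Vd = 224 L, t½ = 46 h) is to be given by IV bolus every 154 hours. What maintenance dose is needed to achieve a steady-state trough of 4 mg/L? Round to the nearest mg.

8226 mg

τ/t½ = 154/46 ≈ 3.3478, so f = (1/2)^(154/46) ≈ 0.098221.
Cmin,ss = (D/Vd)·f/(1−f), so D = Cmin,ss·Vd·(1−f)/f.
D = 4 × 224 × (1−f)/f ≈ 4 × 224 × 9.18112 ≈ 8226.28 mg.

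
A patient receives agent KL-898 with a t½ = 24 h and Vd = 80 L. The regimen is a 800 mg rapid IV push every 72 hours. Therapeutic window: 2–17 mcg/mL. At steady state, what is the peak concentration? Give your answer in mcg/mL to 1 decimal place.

11.4 mcg/mL

The dosing interval is 3 half-lives, so f = 2^(−3) = 0.125.
Accumulation ratio R = 1/(1 − f) = 1/0.875 = 8/7.
Single-dose peak C₀ = D/Vd = 800/80 = 10 mcg/mL.
Steady-state peak Cmax,ss = C₀·R = 10 × 8/7 ≈ 11.429 mcg/mL.
Peak 11.4 mcg/mL vs MTC 17 mcg/mL: below toxic threshold.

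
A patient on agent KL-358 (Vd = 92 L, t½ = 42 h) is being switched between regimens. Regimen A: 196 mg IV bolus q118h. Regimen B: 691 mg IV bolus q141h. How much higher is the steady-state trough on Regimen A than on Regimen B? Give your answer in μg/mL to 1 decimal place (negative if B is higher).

-0.5 μg/mL

Regimen A: f = (1/2)^(118/42) ≈ 0.1426; Cmin,ss = (196/92)·f/(1−f) ≈ 0.354 μg/mL.
Regimen B: f = (1/2)^(141/42) ≈ 0.0976; Cmin,ss = (691/92)·f/(1−f) ≈ 0.812 μg/mL.
Difference ≈ 0.354 − 0.812 ≈ -0.458 μg/mL.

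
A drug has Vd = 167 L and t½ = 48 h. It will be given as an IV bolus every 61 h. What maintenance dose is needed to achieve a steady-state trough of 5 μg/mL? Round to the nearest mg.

τ/t½ = 61/48 ≈ 1.2708, so f = (1/2)^(61/48) ≈ 0.414420.
Cmin,ss = (D/Vd)·f/(1−f), so D = Cmin,ss·Vd·(1−f)/f.
D = 5 × 167 × (1−f)/f ≈ 5 × 167 × 1.41301 ≈ 1179.86 mg.

1180 mg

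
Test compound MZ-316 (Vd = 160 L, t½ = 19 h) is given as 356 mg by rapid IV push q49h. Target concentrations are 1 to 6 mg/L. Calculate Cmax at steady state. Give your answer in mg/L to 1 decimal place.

τ/t½ = 49/19 ≈ 2.5789, so fraction remaining f = (1/2)^(49/19) ≈ 0.1674.
At steady state, accumulation factor R = 1/(1 − e^(−kτ)) ≈ 1.2011.
Single-dose peak C₀ = D/Vd = 356/160 ≈ 2.225 mg/L.
Steady-state peak Cmax,ss = C₀·R ≈ 2.225 × 1.2011 ≈ 2.672 mg/L.
Peak 2.7 mg/L vs MTC 6 mg/L: below toxic threshold.

2.7 mg/L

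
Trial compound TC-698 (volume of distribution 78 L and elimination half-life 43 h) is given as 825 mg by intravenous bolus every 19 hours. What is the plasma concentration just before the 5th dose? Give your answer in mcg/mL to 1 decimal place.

f = (1/2)^(τ/t½) = (1/2)^(19/43) ≈ 0.7362.
C₀ = D/Vd = 825/78 ≈ 10.577 mcg/mL.
Before the 5th dose, 4 doses have been given. Superposition: Cmin = C₀·(f + f² + … + f^4).
≈ 10.577 × (0.7362 + 0.5420 + 0.3990 + 0.2938) ≈ 10.577 × 1.9710 ≈ 20.847 mcg/mL.

20.8 mcg/mL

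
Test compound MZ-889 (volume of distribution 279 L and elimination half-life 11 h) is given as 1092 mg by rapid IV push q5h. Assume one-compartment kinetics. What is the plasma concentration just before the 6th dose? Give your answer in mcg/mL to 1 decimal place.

8.4 mcg/mL

f = (1/2)^(τ/t½) = (1/2)^(5/11) ≈ 0.7297.
C₀ = D/Vd = 1092/279 ≈ 3.914 mcg/mL.
Before the 6th dose, 5 doses have been given. Superposition: Cmin = C₀·(f + f² + … + f^5).
≈ 3.914 × (0.7297 + 0.5325 + 0.3885 + 0.2835 + 0.2069) ≈ 3.914 × 2.1411 ≈ 8.380 mcg/mL.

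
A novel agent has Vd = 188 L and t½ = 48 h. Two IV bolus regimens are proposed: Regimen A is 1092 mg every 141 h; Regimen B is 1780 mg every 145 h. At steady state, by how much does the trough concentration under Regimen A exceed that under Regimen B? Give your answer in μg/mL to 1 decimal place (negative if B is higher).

-0.5 μg/mL

Regimen A: f = (1/2)^(141/48) ≈ 0.1305; Cmin,ss = (1092/188)·f/(1−f) ≈ 0.872 μg/mL.
Regimen B: f = (1/2)^(145/48) ≈ 0.1232; Cmin,ss = (1780/188)·f/(1−f) ≈ 1.330 μg/mL.
Difference ≈ 0.872 − 1.330 ≈ -0.458 μg/mL.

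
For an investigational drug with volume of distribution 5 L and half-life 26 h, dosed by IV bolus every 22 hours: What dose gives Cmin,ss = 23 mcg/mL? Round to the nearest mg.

92 mg

τ/t½ = 22/26 ≈ 0.84615, so f = (1/2)^(22/26) ≈ 0.556266.
Cmin,ss = (D/Vd)·f/(1−f), so D = Cmin,ss·Vd·(1−f)/f.
D = 23 × 5 × (1−f)/f ≈ 23 × 5 × 0.79770 ≈ 91.74 mg.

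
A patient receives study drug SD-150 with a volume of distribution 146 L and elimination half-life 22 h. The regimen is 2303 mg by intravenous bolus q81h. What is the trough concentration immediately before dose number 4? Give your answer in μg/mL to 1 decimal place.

f = (1/2)^(τ/t½) = (1/2)^(81/22) ≈ 0.0779.
C₀ = D/Vd = 2303/146 ≈ 15.774 μg/mL.
Before the 4th dose, 3 doses have been given. Superposition: Cmin = C₀·(f + f² + … + f^3).
≈ 15.774 × (0.0779 + 0.0061 + 0.0005) ≈ 15.774 × 0.0845 ≈ 1.333 μg/mL.

1.3 μg/mL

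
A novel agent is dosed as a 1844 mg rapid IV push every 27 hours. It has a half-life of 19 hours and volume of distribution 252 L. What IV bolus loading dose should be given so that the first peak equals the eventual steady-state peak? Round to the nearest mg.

2943 mg

f = (1/2)^(27/19) ≈ 0.373440; accumulation ratio R = 1/(1−f) ≈ 1.59602.
Loading dose to hit Cmax,ss on first dose: D_load = D_maint·R ≈ 1844 × 1.59602 ≈ 2943.06 mg.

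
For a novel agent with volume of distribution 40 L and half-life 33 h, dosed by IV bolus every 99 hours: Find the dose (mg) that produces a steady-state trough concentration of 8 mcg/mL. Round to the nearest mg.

τ/t½ = 99/33 ≈ 3, so f = (1/2)^(99/33) ≈ 0.125000.
Cmin,ss = (D/Vd)·f/(1−f), so D = Cmin,ss·Vd·(1−f)/f.
D = 8 × 40 × (1−f)/f ≈ 8 × 40 × 7.00000 ≈ 2240.00 mg.

2240 mg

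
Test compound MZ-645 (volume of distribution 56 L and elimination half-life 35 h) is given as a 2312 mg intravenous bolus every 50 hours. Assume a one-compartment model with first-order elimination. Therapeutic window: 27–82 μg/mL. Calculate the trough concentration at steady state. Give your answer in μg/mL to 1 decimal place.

24.4 μg/mL

Over one 50-h interval, 50/35 ≈ 1.4286 half-lives elapse, leaving f ≈ 0.3715 of each dose.
At steady state, accumulation factor R = 1/(1 − e^(−kτ)) ≈ 1.5911.
Each bolus raises the concentration by D/Vd = 2312/56 ≈ 41.286 μg/mL.
Steady-state peak Cmax,ss = C₀·R ≈ 41.286 × 1.5911 ≈ 65.690 μg/mL.
One interval later, Cmin,ss = Cmax,ss·e^(−kτ) ≈ 65.690 × 0.3715 ≈ 24.404 μg/mL.
Trough 24.4 μg/mL vs MEC 27 μg/mL: subtherapeutic.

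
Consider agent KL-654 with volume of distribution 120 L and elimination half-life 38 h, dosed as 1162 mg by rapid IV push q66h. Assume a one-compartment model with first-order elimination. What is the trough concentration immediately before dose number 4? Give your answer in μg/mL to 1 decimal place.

f = (1/2)^(τ/t½) = (1/2)^(66/38) ≈ 0.3000.
C₀ = D/Vd = 1162/120 ≈ 9.683 μg/mL.
Before the 4th dose, 3 doses have been given. Superposition: Cmin = C₀·(f + f² + … + f^3).
≈ 9.683 × (0.3000 + 0.0900 + 0.0270) ≈ 9.683 × 0.4170 ≈ 4.038 μg/mL.

4.0 μg/mL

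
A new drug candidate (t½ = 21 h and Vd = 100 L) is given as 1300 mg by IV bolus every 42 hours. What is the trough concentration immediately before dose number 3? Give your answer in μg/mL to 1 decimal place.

f = (1/2)^(τ/t½) = (1/2)^(42/21) ≈ 0.2500.
C₀ = D/Vd = 1300/100 ≈ 13.000 μg/mL.
Before the 3rd dose, 2 doses have been given. Superposition: Cmin = C₀·(f + f²).
≈ 13.000 × (0.2500 + 0.0625) ≈ 13.000 × 0.3125 ≈ 4.062 μg/mL.

4.1 μg/mL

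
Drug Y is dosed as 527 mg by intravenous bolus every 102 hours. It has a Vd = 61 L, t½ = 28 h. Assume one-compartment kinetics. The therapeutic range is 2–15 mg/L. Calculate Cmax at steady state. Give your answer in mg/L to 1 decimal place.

9.4 mg/L

k = ln2/t½ = ln2/28 ≈ 0.024755 h⁻¹; fraction remaining f = e^(−kτ) = e^(−0.024755×102) ≈ 0.0801.
Accumulation ratio R = 1/(1 − f) ≈ 1/0.9199 ≈ 1.0871.
Single-dose peak C₀ = D/Vd = 527/61 ≈ 8.639 mg/L.
Cmax,ss = C₀/(1 − f) ≈ 8.639/0.9199 ≈ 9.391 mg/L.
Peak 9.4 mg/L vs MTC 15 mg/L: below toxic threshold.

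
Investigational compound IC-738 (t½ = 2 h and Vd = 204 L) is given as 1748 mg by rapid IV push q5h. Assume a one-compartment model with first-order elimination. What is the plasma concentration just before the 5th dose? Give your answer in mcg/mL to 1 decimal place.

f = (1/2)^(τ/t½) = (1/2)^(5/2) ≈ 0.1768.
C₀ = D/Vd = 1748/204 ≈ 8.569 mcg/mL.
Before the 5th dose, 4 doses have been given. Superposition: Cmin = C₀·(f + f² + … + f^4).
≈ 8.569 × (0.1768 + 0.0313 + 0.0055 + 0.0010) ≈ 8.569 × 0.2146 ≈ 1.839 mcg/mL.

1.8 mcg/mL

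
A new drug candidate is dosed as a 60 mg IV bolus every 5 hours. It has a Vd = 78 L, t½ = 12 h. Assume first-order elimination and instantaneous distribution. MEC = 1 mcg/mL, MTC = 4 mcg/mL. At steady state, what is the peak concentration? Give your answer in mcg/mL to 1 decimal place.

3.1 mcg/mL

k = ln2/t½ = ln2/12 ≈ 0.057762 h⁻¹; fraction remaining f = e^(−kτ) = e^(−0.057762×5) ≈ 0.7492.
At steady state, accumulation factor R = 1/(1 − e^(−kτ)) ≈ 3.9872.
Each bolus raises the concentration by D/Vd = 60/78 ≈ 0.769 mcg/mL.
Steady-state peak Cmax,ss = C₀·R ≈ 0.769 × 3.9872 ≈ 3.066 mcg/mL.
Peak 3.1 mcg/mL vs MTC 4 mcg/mL: below toxic threshold.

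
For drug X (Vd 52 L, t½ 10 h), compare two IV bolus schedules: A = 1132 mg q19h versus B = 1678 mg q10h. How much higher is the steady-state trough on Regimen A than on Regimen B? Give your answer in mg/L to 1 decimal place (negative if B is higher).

Regimen A: f = (1/2)^(19/10) ≈ 0.2679; Cmin,ss = (1132/52)·f/(1−f) ≈ 7.966 mg/L.
Regimen B: f = (1/2)^(10/10) ≈ 0.5000; Cmin,ss = (1678/52)·f/(1−f) ≈ 32.269 mg/L.
Difference ≈ 7.966 − 32.269 ≈ -24.303 mg/L.

-24.3 mg/L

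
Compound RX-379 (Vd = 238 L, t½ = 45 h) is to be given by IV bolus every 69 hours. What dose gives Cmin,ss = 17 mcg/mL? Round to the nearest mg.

7665 mg

τ/t½ = 69/45 ≈ 1.5333, so f = (1/2)^(69/45) ≈ 0.345478.
Cmin,ss = (D/Vd)·f/(1−f), so D = Cmin,ss·Vd·(1−f)/f.
D = 17 × 238 × (1−f)/f ≈ 17 × 238 × 1.89454 ≈ 7665.31 mg.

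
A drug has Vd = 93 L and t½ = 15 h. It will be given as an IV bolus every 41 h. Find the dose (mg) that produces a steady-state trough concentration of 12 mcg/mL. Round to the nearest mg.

6305 mg

τ/t½ = 41/15 ≈ 2.7333, so f = (1/2)^(41/15) ≈ 0.150378.
Cmin,ss = (D/Vd)·f/(1−f), so D = Cmin,ss·Vd·(1−f)/f.
D = 12 × 93 × (1−f)/f ≈ 12 × 93 × 5.64991 ≈ 6305.30 mg.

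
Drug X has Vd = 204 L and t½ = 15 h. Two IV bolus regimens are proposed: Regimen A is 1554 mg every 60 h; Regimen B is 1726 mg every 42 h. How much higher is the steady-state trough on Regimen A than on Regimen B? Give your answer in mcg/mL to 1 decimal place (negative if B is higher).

Regimen A: f = (1/2)^(60/15) ≈ 0.0625; Cmin,ss = (1554/204)·f/(1−f) ≈ 0.508 mcg/mL.
Regimen B: f = (1/2)^(42/15) ≈ 0.1436; Cmin,ss = (1726/204)·f/(1−f) ≈ 1.419 mcg/mL.
Difference ≈ 0.508 − 1.419 ≈ -0.911 mcg/mL.

-0.9 mcg/mL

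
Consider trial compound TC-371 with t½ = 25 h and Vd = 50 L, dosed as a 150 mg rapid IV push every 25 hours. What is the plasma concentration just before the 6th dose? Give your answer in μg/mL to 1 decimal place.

f = (1/2)^(τ/t½) = (1/2)^(25/25) ≈ 0.5000.
C₀ = D/Vd = 150/50 ≈ 3.000 μg/mL.
Before the 6th dose, 5 doses have been given. Superposition: Cmin = C₀·(f + f² + … + f^5).
≈ 3.000 × (0.5000 + 0.2500 + 0.1250 + 0.0625 + 0.0313) ≈ 3.000 × 0.9688 ≈ 2.906 μg/mL.

2.9 μg/mL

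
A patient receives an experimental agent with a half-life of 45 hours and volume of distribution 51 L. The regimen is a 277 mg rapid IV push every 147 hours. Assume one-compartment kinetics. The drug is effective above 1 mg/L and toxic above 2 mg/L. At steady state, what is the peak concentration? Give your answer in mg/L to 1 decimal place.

k = ln2/t½ = ln2/45 ≈ 0.015403 h⁻¹; fraction remaining f = e^(−kτ) = e^(−0.015403×147) ≈ 0.1039.
At steady state, accumulation factor R = 1/(1 − e^(−kτ)) ≈ 1.1159.
Single-dose peak C₀ = D/Vd = 277/51 ≈ 5.431 mg/L.
Steady-state peak Cmax,ss = C₀·R ≈ 5.431 × 1.1159 ≈ 6.060 mg/L.
Peak 6.1 mg/L vs MTC 2 mg/L: exceeds toxic threshold.

6.1 mg/L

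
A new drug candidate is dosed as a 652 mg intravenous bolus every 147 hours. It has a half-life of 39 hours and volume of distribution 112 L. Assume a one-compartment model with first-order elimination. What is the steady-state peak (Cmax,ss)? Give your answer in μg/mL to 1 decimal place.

6.3 μg/mL

Over one 147-h interval, 147/39 ≈ 3.7692 half-lives elapse, leaving f ≈ 0.0733 of each dose.
At steady state, accumulation factor R = 1/(1 − e^(−kτ)) ≈ 1.0791.
Single-dose peak C₀ = D/Vd = 652/112 ≈ 5.821 μg/mL.
Cmax,ss = C₀/(1 − f) ≈ 5.821/0.9267 ≈ 6.281 μg/mL.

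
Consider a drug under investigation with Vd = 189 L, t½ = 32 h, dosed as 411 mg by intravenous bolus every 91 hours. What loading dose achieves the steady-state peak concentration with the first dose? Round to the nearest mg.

f = (1/2)^(91/32) ≈ 0.139298; accumulation ratio R = 1/(1−f) ≈ 1.16184.
Loading dose to hit Cmax,ss on first dose: D_load = D_maint·R ≈ 411 × 1.16184 ≈ 477.52 mg.

478 mg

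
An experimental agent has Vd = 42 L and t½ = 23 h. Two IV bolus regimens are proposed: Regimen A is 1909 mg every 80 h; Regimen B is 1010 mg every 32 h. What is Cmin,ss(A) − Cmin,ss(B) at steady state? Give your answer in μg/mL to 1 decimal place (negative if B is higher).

Regimen A: f = (1/2)^(80/23) ≈ 0.0897; Cmin,ss = (1909/42)·f/(1−f) ≈ 4.479 μg/mL.
Regimen B: f = (1/2)^(32/23) ≈ 0.3812; Cmin,ss = (1010/42)·f/(1−f) ≈ 14.814 μg/mL.
Difference ≈ 4.479 − 14.814 ≈ -10.335 μg/mL.

-10.3 μg/mL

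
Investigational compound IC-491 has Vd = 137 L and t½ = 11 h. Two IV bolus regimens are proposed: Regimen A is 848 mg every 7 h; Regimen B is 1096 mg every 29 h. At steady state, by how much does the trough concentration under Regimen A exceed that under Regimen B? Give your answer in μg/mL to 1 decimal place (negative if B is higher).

9.6 μg/mL

Regimen A: f = (1/2)^(7/11) ≈ 0.6433; Cmin,ss = (848/137)·f/(1−f) ≈ 11.163 μg/mL.
Regimen B: f = (1/2)^(29/11) ≈ 0.1608; Cmin,ss = (1096/137)·f/(1−f) ≈ 1.533 μg/mL.
Difference ≈ 11.163 − 1.533 ≈ 9.630 μg/mL.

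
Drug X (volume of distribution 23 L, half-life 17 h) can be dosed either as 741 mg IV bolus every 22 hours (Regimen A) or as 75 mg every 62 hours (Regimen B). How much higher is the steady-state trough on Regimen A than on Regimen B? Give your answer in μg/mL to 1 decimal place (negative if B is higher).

21.9 μg/mL

Regimen A: f = (1/2)^(22/17) ≈ 0.4078; Cmin,ss = (741/23)·f/(1−f) ≈ 22.185 μg/mL.
Regimen B: f = (1/2)^(62/17) ≈ 0.0798; Cmin,ss = (75/23)·f/(1−f) ≈ 0.283 μg/mL.
Difference ≈ 22.185 − 0.283 ≈ 21.902 μg/mL.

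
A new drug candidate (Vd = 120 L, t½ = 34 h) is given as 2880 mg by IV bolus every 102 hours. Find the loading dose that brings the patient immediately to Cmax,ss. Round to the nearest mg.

f = (1/2)^(102/34) ≈ 0.125000; accumulation ratio R = 1/(1−f) ≈ 1.14286.
Loading dose to hit Cmax,ss on first dose: D_load = D_maint·R ≈ 2880 × 1.14286 ≈ 3291.44 mg.

3291 mg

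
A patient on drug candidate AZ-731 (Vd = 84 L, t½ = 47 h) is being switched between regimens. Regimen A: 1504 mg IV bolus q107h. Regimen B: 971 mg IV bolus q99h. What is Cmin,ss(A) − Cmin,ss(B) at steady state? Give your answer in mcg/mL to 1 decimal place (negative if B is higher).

Regimen A: f = (1/2)^(107/47) ≈ 0.2064; Cmin,ss = (1504/84)·f/(1−f) ≈ 4.657 mcg/mL.
Regimen B: f = (1/2)^(99/47) ≈ 0.2322; Cmin,ss = (971/84)·f/(1−f) ≈ 3.496 mcg/mL.
Difference ≈ 4.657 − 3.496 ≈ 1.161 mcg/mL.

1.2 mcg/mL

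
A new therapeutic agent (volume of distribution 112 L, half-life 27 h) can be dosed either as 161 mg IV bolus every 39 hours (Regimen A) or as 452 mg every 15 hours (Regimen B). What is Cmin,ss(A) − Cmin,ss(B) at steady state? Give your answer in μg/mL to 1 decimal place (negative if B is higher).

-7.8 μg/mL

Regimen A: f = (1/2)^(39/27) ≈ 0.3674; Cmin,ss = (161/112)·f/(1−f) ≈ 0.835 μg/mL.
Regimen B: f = (1/2)^(15/27) ≈ 0.6804; Cmin,ss = (452/112)·f/(1−f) ≈ 8.592 μg/mL.
Difference ≈ 0.835 − 8.592 ≈ -7.757 μg/mL.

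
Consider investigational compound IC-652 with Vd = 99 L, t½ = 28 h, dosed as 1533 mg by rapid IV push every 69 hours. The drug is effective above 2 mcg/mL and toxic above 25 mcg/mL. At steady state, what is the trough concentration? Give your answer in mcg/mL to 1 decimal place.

3.4 mcg/mL

k = ln2/t½ = ln2/28 ≈ 0.024755 h⁻¹; fraction remaining f = e^(−kτ) = e^(−0.024755×69) ≈ 0.1812.
Each bolus raises the concentration by D/Vd = 1533/99 ≈ 15.485 mcg/mL.
Steady-state trough Cmin,ss = C₀·f/(1−f) ≈ 15.485 × 0.1812/0.8188 ≈ 3.427 mcg/mL.
Trough 3.4 mcg/mL vs MEC 2 mcg/mL: adequate.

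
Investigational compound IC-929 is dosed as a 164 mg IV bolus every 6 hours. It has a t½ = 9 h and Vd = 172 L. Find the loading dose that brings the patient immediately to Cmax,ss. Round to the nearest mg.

443 mg

f = (1/2)^(6/9) ≈ 0.629961; accumulation ratio R = 1/(1−f) ≈ 2.70242.
Loading dose to hit Cmax,ss on first dose: D_load = D_maint·R ≈ 164 × 2.70242 ≈ 443.20 mg.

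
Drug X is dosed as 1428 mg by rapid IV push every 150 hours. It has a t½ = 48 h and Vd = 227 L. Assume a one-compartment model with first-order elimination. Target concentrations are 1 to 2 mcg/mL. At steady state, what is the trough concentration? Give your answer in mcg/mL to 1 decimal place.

k = ln2/t½ = ln2/48 ≈ 0.014441 h⁻¹; fraction remaining f = e^(−kτ) = e^(−0.014441×150) ≈ 0.1146.
At steady state, accumulation factor R = 1/(1 − e^(−kτ)) ≈ 1.1294.
Each bolus raises the concentration by D/Vd = 1428/227 ≈ 6.291 mcg/mL.
Steady-state peak Cmax,ss = C₀·R ≈ 6.291 × 1.1294 ≈ 7.105 mcg/mL.
One interval later, Cmin,ss = Cmax,ss·e^(−kτ) ≈ 7.105 × 0.1146 ≈ 0.814 mcg/mL.
Trough 0.8 mcg/mL vs MEC 1 mcg/mL: subtherapeutic.

0.8 mcg/mL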